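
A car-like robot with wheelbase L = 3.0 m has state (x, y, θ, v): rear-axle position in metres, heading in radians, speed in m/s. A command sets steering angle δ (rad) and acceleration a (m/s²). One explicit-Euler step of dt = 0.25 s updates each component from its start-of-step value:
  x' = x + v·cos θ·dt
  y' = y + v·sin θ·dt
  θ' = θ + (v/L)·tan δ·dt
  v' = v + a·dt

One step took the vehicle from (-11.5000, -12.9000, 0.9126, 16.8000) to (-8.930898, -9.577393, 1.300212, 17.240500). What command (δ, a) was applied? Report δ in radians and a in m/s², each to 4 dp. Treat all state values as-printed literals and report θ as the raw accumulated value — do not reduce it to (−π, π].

δ = 0.2701, a = 1.7620

a = (v'−v)/dt = (0.440500)/0.25 = 1.7620
Δθ = θ'−θ = 0.387612;  (v·dt/L) = 16.8000·0.25/3.0 = 1.400000
tan δ = Δθ·L/(v·dt) = 0.276866  →  δ = 0.2701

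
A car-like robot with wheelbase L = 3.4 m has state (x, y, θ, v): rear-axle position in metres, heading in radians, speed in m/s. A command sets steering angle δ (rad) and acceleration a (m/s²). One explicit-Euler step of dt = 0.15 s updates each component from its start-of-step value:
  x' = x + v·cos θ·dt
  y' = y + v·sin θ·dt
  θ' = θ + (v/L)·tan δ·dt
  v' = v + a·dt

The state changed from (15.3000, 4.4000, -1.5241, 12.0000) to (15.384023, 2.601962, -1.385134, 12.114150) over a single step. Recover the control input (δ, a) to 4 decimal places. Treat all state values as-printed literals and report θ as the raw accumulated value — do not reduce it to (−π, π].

a = (v'−v)/dt = (0.114150)/0.15 = 0.7610
Δθ = θ'−θ = 0.138966;  (v·dt/L) = 12.0000·0.15/3.4 = 0.529412
tan δ = Δθ·L/(v·dt) = 0.262491  →  δ = 0.2567

δ = 0.2567, a = 0.7610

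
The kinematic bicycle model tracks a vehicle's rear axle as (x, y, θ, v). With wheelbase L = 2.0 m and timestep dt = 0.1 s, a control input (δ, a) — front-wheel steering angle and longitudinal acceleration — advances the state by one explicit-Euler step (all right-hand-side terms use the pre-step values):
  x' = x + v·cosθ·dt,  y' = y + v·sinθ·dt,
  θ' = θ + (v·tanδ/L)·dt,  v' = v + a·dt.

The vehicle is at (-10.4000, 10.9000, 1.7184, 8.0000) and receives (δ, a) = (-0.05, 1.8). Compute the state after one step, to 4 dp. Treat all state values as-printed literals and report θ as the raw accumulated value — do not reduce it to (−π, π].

x' = -10.4000 + 8.0000·cos(1.7184)·0.1 = -10.5177
y' = 10.9000 + 8.0000·sin(1.7184)·0.1 = 11.6913
θ' = 1.7184 + (8.0000/2.0)·tan(-0.05)·0.1 = 1.6984
v' = 8.0000 + 1.8000·0.1 = 8.1800

(-10.5177, 11.6913, 1.6984, 8.1800)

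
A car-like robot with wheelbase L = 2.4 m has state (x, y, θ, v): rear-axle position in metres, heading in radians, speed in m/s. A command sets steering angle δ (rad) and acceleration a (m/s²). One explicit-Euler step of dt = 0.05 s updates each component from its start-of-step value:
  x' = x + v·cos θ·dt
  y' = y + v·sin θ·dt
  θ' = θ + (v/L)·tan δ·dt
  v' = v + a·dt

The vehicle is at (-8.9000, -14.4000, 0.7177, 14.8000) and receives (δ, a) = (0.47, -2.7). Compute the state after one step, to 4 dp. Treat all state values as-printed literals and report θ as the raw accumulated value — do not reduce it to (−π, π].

x' = -8.9000 + 14.8000·cos(0.7177)·0.05 = -8.3425
y' = -14.4000 + 14.8000·sin(0.7177)·0.05 = -13.9133
θ' = 0.7177 + (14.8000/2.4)·tan(0.47)·0.05 = 0.8743
v' = 14.8000 − 2.7000·0.05 = 14.6650

(-8.3425, -13.9133, 0.8743, 14.6650)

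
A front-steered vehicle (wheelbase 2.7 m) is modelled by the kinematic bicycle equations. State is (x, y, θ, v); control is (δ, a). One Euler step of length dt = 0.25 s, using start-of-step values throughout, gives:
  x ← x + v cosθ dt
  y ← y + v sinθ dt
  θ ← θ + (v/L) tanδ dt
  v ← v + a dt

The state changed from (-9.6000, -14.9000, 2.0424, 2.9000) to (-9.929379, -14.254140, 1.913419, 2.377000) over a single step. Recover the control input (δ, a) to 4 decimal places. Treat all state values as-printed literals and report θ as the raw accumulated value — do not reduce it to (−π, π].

δ = -0.4478, a = -2.0920

a = (v'−v)/dt = (-0.523000)/0.25 = -2.0920
Δθ = θ'−θ = -0.128981;  (v·dt/L) = 2.9000·0.25/2.7 = 0.268519
tan δ = Δθ·L/(v·dt) = -0.480343  →  δ = -0.4478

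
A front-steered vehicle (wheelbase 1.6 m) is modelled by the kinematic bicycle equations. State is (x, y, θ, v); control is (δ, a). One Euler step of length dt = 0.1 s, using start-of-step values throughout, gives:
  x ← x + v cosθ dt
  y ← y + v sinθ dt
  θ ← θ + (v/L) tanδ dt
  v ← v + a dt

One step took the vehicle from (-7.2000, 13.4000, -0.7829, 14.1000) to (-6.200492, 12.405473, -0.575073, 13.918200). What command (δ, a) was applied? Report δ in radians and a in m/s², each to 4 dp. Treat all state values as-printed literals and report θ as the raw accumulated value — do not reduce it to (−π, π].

δ = 0.2316, a = -1.8180

a = (v'−v)/dt = (-0.181800)/0.1 = -1.8180
Δθ = θ'−θ = 0.207827;  (v·dt/L) = 14.1000·0.1/1.6 = 0.881250
tan δ = Δθ·L/(v·dt) = 0.235832  →  δ = 0.2316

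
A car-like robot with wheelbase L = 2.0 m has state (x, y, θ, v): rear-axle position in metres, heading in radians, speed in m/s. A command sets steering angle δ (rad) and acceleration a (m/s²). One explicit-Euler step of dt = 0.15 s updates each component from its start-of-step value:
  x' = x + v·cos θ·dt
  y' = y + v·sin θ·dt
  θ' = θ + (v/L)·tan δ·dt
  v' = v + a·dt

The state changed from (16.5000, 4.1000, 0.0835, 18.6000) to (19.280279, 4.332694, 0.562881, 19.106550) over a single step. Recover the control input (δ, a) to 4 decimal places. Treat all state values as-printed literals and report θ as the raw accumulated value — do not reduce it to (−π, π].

δ = 0.3310, a = 3.3770

a = (v'−v)/dt = (0.506550)/0.15 = 3.3770
Δθ = θ'−θ = 0.479381;  (v·dt/L) = 18.6000·0.15/2.0 = 1.395000
tan δ = Δθ·L/(v·dt) = 0.343642  →  δ = 0.3310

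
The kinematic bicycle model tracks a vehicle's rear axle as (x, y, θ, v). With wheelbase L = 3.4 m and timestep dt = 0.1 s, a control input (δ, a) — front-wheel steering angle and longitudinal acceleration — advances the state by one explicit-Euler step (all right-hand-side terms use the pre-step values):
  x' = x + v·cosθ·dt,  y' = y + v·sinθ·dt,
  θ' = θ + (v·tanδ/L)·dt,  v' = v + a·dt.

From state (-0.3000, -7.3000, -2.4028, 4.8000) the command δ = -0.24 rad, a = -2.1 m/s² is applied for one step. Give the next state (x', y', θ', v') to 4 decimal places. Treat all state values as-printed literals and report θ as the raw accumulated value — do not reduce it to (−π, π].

x' = -0.3000 + 4.8000·cos(-2.4028)·0.1 = -0.6549
y' = -7.3000 + 4.8000·sin(-2.4028)·0.1 = -7.6232
θ' = -2.4028 + (4.8000/3.4)·tan(-0.24)·0.1 = -2.4373
v' = 4.8000 − 2.1000·0.1 = 4.5900

(-0.6549, -7.6232, -2.4373, 4.5900)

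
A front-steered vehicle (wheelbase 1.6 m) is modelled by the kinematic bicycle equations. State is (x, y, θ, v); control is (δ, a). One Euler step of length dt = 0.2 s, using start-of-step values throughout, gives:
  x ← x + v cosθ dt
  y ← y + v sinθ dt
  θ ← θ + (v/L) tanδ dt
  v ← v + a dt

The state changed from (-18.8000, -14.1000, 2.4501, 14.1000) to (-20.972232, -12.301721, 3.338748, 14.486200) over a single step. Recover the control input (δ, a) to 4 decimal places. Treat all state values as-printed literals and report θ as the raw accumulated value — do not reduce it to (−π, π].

a = (v'−v)/dt = (0.386200)/0.2 = 1.9310
Δθ = θ'−θ = 0.888648;  (v·dt/L) = 14.1000·0.2/1.6 = 1.762500
tan δ = Δθ·L/(v·dt) = 0.504197  →  δ = 0.4670

δ = 0.4670, a = 1.9310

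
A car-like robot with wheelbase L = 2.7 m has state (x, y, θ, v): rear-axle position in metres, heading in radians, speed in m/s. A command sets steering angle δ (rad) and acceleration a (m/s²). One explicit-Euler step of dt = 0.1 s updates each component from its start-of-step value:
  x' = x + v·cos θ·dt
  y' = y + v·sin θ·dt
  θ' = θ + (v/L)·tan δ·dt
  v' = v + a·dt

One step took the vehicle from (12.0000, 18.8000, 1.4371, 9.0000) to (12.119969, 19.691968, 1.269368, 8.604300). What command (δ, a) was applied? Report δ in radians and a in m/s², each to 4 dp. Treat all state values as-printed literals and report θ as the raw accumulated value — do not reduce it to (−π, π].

a = (v'−v)/dt = (-0.395700)/0.1 = -3.9570
Δθ = θ'−θ = -0.167732;  (v·dt/L) = 9.0000·0.1/2.7 = 0.333333
tan δ = Δθ·L/(v·dt) = -0.503196  →  δ = -0.4662

δ = -0.4662, a = -3.9570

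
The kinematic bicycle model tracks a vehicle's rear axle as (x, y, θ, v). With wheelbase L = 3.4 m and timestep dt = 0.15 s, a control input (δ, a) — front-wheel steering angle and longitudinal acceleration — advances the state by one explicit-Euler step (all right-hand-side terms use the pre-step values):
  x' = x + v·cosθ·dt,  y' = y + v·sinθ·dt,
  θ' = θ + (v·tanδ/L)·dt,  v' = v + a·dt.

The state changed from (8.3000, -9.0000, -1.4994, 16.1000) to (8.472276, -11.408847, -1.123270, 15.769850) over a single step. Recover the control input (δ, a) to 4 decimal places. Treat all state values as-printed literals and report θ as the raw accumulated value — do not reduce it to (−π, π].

δ = 0.4870, a = -2.2010

a = (v'−v)/dt = (-0.330150)/0.15 = -2.2010
Δθ = θ'−θ = 0.376130;  (v·dt/L) = 16.1000·0.15/3.4 = 0.710294
tan δ = Δθ·L/(v·dt) = 0.529541  →  δ = 0.4870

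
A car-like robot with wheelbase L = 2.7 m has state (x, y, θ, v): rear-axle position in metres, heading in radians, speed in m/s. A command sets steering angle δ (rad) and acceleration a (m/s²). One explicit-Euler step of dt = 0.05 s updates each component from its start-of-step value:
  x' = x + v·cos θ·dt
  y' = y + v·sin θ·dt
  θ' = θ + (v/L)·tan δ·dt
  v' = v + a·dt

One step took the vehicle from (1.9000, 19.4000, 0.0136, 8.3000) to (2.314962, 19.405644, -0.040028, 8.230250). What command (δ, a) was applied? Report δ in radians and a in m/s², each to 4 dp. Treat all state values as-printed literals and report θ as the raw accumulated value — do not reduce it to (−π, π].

δ = -0.3357, a = -1.3950

a = (v'−v)/dt = (-0.069750)/0.05 = -1.3950
Δθ = θ'−θ = -0.053628;  (v·dt/L) = 8.3000·0.05/2.7 = 0.153704
tan δ = Δθ·L/(v·dt) = -0.348905  →  δ = -0.3357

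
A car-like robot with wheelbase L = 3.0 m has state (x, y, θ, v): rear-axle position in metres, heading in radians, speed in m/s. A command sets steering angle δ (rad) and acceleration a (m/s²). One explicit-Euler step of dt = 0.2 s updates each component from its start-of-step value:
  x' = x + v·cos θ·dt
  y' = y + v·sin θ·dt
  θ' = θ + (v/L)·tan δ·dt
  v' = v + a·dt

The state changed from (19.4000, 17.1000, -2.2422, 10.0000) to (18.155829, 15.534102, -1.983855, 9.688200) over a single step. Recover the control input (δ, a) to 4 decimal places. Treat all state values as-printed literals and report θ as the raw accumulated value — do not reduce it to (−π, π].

a = (v'−v)/dt = (-0.311800)/0.2 = -1.5590
Δθ = θ'−θ = 0.258345;  (v·dt/L) = 10.0000·0.2/3.0 = 0.666667
tan δ = Δθ·L/(v·dt) = 0.387518  →  δ = 0.3697

δ = 0.3697, a = -1.5590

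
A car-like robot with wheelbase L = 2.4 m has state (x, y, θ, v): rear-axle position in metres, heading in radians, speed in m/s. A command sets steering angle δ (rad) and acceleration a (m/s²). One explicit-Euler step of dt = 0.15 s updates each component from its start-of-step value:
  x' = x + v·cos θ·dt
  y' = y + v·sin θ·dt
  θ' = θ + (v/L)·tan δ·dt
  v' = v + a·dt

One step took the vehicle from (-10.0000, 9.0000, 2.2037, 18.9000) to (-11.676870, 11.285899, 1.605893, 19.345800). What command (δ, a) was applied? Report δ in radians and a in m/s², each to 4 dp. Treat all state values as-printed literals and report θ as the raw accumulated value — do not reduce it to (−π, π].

a = (v'−v)/dt = (0.445800)/0.15 = 2.9720
Δθ = θ'−θ = -0.597807;  (v·dt/L) = 18.9000·0.15/2.4 = 1.181250
tan δ = Δθ·L/(v·dt) = -0.506080  →  δ = -0.4685

δ = -0.4685, a = 2.9720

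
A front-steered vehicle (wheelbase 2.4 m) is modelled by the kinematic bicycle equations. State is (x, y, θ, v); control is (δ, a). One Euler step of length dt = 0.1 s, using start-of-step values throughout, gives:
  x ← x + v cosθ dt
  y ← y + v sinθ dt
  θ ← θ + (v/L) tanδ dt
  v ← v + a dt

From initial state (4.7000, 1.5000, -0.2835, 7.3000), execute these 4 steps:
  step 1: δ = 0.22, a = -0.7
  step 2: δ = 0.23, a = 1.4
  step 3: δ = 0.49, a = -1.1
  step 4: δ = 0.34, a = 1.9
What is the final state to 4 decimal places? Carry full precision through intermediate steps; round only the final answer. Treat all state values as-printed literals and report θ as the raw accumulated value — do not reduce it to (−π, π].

(7.5623, 1.0484, 0.1259, 7.4500)

after step 1 (δ=0.22, a=-0.7): (5.400860, 1.295806, -0.215482, 7.230000)
after step 2 (δ=0.23, a=1.4): (6.107140, 1.141215, -0.144947, 7.370000)
after step 3 (δ=0.49, a=-1.1): (6.836411, 1.034763, 0.018848, 7.260000)
after step 4 (δ=0.34, a=1.9): (7.562282, 1.048446, 0.125853, 7.450000)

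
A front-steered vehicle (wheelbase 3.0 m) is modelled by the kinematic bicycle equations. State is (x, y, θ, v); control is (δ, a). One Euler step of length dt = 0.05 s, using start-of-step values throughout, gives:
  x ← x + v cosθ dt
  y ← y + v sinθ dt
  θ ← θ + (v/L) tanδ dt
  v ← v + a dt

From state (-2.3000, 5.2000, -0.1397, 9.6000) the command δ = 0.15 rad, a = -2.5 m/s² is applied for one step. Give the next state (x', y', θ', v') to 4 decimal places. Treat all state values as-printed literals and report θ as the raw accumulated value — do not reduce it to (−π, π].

x' = -2.3000 + 9.6000·cos(-0.1397)·0.05 = -1.8247
y' = 5.2000 + 9.6000·sin(-0.1397)·0.05 = 5.1332
θ' = -0.1397 + (9.6000/3.0)·tan(0.15)·0.05 = -0.1155
v' = 9.6000 − 2.5000·0.05 = 9.4750

(-1.8247, 5.1332, -0.1155, 9.4750)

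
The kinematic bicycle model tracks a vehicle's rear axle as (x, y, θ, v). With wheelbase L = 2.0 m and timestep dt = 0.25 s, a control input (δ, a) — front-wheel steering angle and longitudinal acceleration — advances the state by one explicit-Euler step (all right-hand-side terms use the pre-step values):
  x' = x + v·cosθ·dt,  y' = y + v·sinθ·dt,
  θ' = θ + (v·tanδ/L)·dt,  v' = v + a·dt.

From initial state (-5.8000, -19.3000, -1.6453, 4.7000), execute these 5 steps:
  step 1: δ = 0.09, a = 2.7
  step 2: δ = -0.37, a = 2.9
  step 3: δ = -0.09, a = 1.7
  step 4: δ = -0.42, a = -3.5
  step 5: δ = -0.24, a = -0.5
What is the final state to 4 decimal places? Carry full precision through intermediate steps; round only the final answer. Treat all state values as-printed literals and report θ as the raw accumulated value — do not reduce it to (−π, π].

after step 1 (δ=0.09, a=2.7): (-5.887461, -20.471740, -1.592282, 5.375000)
after step 2 (δ=-0.37, a=2.9): (-5.916330, -21.815180, -1.852877, 6.100000)
after step 3 (δ=-0.09, a=1.7): (-6.340821, -23.279910, -1.921688, 6.525000)
after step 4 (δ=-0.42, a=-3.5): (-6.901540, -24.811762, -2.285924, 5.650000)
after step 5 (δ=-0.24, a=-0.5): (-7.827735, -25.878213, -2.458755, 5.525000)

(-7.8277, -25.8782, -2.4588, 5.5250)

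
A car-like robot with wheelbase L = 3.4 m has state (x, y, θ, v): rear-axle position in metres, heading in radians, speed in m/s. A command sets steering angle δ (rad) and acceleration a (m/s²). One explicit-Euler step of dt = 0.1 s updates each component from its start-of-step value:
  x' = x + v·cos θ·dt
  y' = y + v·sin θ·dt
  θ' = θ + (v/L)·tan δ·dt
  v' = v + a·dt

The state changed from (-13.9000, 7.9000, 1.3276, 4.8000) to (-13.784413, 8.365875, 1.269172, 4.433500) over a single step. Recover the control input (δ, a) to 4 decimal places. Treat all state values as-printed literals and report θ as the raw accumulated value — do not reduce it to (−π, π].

a = (v'−v)/dt = (-0.366500)/0.1 = -3.6650
Δθ = θ'−θ = -0.058428;  (v·dt/L) = 4.8000·0.1/3.4 = 0.141176
tan δ = Δθ·L/(v·dt) = -0.413865  →  δ = -0.3924

δ = -0.3924, a = -3.6650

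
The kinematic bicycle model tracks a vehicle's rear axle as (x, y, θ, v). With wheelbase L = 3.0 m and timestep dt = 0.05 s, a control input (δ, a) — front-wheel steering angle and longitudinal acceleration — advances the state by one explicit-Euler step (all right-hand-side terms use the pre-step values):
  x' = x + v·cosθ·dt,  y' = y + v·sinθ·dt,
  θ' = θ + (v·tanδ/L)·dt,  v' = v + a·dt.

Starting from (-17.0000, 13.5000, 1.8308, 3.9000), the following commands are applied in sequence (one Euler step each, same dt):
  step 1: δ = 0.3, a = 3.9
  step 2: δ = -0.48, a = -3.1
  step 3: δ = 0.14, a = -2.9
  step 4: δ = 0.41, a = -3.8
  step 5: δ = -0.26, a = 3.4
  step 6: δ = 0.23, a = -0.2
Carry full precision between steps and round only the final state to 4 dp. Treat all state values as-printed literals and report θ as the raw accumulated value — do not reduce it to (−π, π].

(-17.3016, 14.6153, 1.8509, 3.7650)

after step 1 (δ=0.3, a=3.9): (-17.050131, 13.688446, 1.850907, 4.095000)
after step 2 (δ=-0.48, a=-3.1): (-17.106737, 13.885216, 1.815375, 3.940000)
after step 3 (δ=0.14, a=-2.9): (-17.154440, 14.076353, 1.824629, 3.795000)
after step 4 (δ=0.41, a=-3.8): (-17.202089, 14.260023, 1.852119, 3.605000)
after step 5 (δ=-0.26, a=3.4): (-17.252132, 14.433187, 1.836136, 3.775000)
after step 6 (δ=0.23, a=-0.2): (-17.301629, 14.615331, 1.850868, 3.765000)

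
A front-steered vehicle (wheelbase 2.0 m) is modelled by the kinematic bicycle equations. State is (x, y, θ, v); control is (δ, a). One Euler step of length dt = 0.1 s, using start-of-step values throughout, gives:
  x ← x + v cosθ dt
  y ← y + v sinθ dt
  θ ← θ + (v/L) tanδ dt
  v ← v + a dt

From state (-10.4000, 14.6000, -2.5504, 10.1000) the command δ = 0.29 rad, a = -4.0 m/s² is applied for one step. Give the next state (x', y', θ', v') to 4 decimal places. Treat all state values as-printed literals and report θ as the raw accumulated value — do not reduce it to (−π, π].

x' = -10.4000 + 10.1000·cos(-2.5504)·0.1 = -11.2386
y' = 14.6000 + 10.1000·sin(-2.5504)·0.1 = 14.0371
θ' = -2.5504 + (10.1000/2.0)·tan(0.29)·0.1 = -2.3997
v' = 10.1000 − 4.0000·0.1 = 9.7000

(-11.2386, 14.0371, -2.3997, 9.7000)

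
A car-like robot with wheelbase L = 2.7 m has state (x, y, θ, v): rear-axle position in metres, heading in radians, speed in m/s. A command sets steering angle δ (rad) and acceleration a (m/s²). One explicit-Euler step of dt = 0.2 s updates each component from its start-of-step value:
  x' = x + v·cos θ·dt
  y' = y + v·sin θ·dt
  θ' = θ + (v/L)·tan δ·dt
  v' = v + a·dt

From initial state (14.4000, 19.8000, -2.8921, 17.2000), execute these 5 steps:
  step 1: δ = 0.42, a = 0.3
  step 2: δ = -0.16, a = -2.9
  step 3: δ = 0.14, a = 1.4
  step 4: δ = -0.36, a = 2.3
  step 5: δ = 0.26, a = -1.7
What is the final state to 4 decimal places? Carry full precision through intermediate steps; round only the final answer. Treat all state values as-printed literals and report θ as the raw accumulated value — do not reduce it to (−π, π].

after step 1 (δ=0.42, a=0.3): (11.066510, 18.950622, -2.323133, 17.260000)
after step 2 (δ=-0.16, a=-2.9): (8.707596, 16.430338, -2.529460, 16.680000)
after step 3 (δ=0.14, a=1.4): (5.977332, 14.513425, -2.355343, 16.960000)
after step 4 (δ=-0.36, a=2.3): (3.580868, 12.112878, -2.828217, 17.420000)
after step 5 (δ=0.26, a=-1.7): (0.266545, 11.038859, -2.484950, 17.080000)

(0.2665, 11.0389, -2.4850, 17.0800)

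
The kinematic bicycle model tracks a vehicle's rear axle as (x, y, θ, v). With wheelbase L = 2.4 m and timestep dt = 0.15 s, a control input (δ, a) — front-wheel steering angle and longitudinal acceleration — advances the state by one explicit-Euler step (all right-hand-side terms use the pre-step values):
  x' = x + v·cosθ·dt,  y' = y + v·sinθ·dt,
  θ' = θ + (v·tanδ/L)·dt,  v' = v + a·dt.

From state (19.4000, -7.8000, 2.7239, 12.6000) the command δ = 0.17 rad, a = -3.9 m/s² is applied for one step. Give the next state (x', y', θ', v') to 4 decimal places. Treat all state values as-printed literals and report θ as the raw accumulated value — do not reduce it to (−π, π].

x' = 19.4000 + 12.6000·cos(2.7239)·0.15 = 17.6725
y' = -7.8000 + 12.6000·sin(2.7239)·0.15 = -7.0333
θ' = 2.7239 + (12.6000/2.4)·tan(0.17)·0.15 = 2.8591
v' = 12.6000 − 3.9000·0.15 = 12.0150

(17.6725, -7.0333, 2.8591, 12.0150)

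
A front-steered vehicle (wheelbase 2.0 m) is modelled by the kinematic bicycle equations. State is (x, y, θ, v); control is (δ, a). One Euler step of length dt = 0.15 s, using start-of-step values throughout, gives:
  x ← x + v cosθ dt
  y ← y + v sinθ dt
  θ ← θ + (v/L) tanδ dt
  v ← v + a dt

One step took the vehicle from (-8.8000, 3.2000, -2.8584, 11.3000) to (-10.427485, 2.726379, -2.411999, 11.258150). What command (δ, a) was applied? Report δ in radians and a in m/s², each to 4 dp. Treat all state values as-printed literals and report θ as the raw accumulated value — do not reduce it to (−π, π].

δ = 0.4848, a = -0.2790

a = (v'−v)/dt = (-0.041850)/0.15 = -0.2790
Δθ = θ'−θ = 0.446401;  (v·dt/L) = 11.3000·0.15/2.0 = 0.847500
tan δ = Δθ·L/(v·dt) = 0.526727  →  δ = 0.4848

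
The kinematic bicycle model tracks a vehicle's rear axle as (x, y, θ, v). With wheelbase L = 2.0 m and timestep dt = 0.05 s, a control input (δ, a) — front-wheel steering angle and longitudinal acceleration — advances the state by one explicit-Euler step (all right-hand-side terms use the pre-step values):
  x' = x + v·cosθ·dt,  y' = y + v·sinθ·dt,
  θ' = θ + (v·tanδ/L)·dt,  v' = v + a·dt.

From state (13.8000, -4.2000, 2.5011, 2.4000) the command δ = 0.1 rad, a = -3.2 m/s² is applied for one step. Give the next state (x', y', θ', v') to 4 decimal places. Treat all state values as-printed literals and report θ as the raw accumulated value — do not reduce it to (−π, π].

x' = 13.8000 + 2.4000·cos(2.5011)·0.05 = 13.7038
y' = -4.2000 + 2.4000·sin(2.5011)·0.05 = -4.1283
θ' = 2.5011 + (2.4000/2.0)·tan(0.1)·0.05 = 2.5071
v' = 2.4000 − 3.2000·0.05 = 2.2400

(13.7038, -4.1283, 2.5071, 2.2400)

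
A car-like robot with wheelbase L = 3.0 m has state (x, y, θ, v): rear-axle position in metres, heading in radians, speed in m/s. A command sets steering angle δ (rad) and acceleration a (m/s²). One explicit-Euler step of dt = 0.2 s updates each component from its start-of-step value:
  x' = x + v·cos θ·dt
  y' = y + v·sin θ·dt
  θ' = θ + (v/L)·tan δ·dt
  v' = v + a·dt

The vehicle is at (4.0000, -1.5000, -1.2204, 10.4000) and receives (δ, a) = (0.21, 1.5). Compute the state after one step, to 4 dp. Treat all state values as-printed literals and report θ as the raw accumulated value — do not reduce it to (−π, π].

x' = 4.0000 + 10.4000·cos(-1.2204)·0.2 = 4.7140
y' = -1.5000 + 10.4000·sin(-1.2204)·0.2 = -3.4536
θ' = -1.2204 + (10.4000/3.0)·tan(0.21)·0.2 = -1.0726
v' = 10.4000 + 1.5000·0.2 = 10.7000

(4.7140, -3.4536, -1.0726, 10.7000)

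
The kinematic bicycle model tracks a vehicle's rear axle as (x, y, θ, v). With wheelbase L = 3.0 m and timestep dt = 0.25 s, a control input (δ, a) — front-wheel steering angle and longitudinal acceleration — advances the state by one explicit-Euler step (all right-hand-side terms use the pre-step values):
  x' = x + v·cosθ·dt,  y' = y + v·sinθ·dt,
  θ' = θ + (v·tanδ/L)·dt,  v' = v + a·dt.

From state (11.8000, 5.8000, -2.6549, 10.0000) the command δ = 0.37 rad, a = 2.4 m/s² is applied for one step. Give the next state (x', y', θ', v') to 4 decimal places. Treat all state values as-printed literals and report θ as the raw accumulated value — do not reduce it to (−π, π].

x' = 11.8000 + 10.0000·cos(-2.6549)·0.25 = 9.5903
y' = 5.8000 + 10.0000·sin(-2.6549)·0.25 = 4.6307
θ' = -2.6549 + (10.0000/3.0)·tan(0.37)·0.25 = -2.3317
v' = 10.0000 + 2.4000·0.25 = 10.6000

(9.5903, 4.6307, -2.3317, 10.6000)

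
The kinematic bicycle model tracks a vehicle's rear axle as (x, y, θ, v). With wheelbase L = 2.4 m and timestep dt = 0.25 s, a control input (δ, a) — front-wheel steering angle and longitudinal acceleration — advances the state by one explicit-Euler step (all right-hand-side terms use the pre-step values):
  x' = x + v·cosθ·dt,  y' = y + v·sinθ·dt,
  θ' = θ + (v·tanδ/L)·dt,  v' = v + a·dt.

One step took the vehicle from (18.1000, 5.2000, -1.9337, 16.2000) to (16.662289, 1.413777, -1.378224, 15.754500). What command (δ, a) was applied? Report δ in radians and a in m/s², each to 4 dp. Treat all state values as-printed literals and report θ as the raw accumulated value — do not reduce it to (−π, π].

δ = 0.3180, a = -1.7820

a = (v'−v)/dt = (-0.445500)/0.25 = -1.7820
Δθ = θ'−θ = 0.555476;  (v·dt/L) = 16.2000·0.25/2.4 = 1.687500
tan δ = Δθ·L/(v·dt) = 0.329171  →  δ = 0.3180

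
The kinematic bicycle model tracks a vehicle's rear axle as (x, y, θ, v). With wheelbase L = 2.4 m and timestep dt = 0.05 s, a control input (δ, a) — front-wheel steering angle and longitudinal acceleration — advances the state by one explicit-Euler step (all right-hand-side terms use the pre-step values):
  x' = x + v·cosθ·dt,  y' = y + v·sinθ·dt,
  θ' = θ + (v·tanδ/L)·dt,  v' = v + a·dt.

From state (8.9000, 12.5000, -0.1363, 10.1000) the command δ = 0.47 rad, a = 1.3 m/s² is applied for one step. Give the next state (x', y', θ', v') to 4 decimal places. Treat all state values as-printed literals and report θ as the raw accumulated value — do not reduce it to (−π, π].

x' = 8.9000 + 10.1000·cos(-0.1363)·0.05 = 9.4003
y' = 12.5000 + 10.1000·sin(-0.1363)·0.05 = 12.4314
θ' = -0.1363 + (10.1000/2.4)·tan(0.47)·0.05 = -0.0294
v' = 10.1000 + 1.3000·0.05 = 10.1650

(9.4003, 12.4314, -0.0294, 10.1650)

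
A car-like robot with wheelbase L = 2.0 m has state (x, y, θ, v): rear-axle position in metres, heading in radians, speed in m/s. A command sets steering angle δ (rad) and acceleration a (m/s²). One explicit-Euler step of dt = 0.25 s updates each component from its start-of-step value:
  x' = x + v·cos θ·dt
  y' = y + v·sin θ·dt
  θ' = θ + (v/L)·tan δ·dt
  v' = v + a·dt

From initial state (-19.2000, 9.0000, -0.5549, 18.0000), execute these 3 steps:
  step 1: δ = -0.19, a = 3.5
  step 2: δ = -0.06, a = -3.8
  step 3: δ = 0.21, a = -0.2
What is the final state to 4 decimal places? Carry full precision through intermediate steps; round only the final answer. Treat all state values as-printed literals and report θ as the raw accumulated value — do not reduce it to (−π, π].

after step 1 (δ=-0.19, a=3.5): (-15.375211, 6.629138, -0.987620, 18.875000)
after step 2 (δ=-0.06, a=-3.8): (-12.776697, 2.690314, -1.129352, 17.925000)
after step 3 (δ=0.21, a=-0.2): (-10.862103, -1.361344, -0.651780, 17.875000)

(-10.8621, -1.3613, -0.6518, 17.8750)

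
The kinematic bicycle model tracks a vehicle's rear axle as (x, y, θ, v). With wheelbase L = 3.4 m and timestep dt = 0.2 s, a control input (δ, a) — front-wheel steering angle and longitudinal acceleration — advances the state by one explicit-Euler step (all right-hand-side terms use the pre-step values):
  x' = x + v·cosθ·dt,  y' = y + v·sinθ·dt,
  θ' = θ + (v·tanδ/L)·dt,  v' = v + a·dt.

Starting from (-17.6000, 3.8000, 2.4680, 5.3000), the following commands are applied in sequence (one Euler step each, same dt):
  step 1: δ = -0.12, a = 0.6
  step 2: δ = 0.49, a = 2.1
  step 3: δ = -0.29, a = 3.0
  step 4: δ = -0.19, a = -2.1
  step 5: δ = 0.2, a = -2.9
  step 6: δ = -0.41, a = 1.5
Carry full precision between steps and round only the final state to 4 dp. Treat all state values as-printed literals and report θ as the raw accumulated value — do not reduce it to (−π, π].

(-23.0587, 7.9880, 2.3578, 5.7400)

after step 1 (δ=-0.12, a=0.6): (-18.428481, 4.461226, 2.430408, 5.420000)
after step 2 (δ=0.49, a=2.1): (-19.249707, 5.168787, 2.600464, 5.840000)
after step 3 (δ=-0.29, a=3.0): (-20.250833, 5.770428, 2.497951, 6.440000)
after step 4 (δ=-0.19, a=-2.1): (-21.281124, 6.543373, 2.425095, 6.020000)
after step 5 (δ=0.2, a=-2.9): (-22.189073, 7.334097, 2.496879, 5.440000)
after step 6 (δ=-0.41, a=1.5): (-23.058681, 7.987952, 2.357797, 5.740000)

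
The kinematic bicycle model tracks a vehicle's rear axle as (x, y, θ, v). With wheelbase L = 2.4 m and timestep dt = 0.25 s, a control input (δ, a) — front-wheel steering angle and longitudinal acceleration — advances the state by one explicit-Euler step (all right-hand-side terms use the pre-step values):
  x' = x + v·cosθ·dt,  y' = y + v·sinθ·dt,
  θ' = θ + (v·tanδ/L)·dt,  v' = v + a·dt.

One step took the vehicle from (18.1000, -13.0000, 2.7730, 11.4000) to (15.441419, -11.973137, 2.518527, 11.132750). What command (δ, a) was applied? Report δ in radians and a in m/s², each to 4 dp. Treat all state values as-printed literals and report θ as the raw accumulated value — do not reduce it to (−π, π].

a = (v'−v)/dt = (-0.267250)/0.25 = -1.0690
Δθ = θ'−θ = -0.254473;  (v·dt/L) = 11.4000·0.25/2.4 = 1.187500
tan δ = Δθ·L/(v·dt) = -0.214293  →  δ = -0.2111

δ = -0.2111, a = -1.0690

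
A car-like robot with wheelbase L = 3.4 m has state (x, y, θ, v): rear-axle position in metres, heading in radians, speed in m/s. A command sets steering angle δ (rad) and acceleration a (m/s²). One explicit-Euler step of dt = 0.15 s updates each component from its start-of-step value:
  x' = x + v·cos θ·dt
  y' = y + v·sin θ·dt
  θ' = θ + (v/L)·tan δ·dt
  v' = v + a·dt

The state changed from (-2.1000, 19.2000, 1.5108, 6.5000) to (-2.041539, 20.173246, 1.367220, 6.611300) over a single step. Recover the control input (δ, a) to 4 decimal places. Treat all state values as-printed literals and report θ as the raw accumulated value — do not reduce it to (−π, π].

a = (v'−v)/dt = (0.111300)/0.15 = 0.7420
Δθ = θ'−θ = -0.143580;  (v·dt/L) = 6.5000·0.15/3.4 = 0.286765
tan δ = Δθ·L/(v·dt) = -0.500689  →  δ = -0.4642

δ = -0.4642, a = 0.7420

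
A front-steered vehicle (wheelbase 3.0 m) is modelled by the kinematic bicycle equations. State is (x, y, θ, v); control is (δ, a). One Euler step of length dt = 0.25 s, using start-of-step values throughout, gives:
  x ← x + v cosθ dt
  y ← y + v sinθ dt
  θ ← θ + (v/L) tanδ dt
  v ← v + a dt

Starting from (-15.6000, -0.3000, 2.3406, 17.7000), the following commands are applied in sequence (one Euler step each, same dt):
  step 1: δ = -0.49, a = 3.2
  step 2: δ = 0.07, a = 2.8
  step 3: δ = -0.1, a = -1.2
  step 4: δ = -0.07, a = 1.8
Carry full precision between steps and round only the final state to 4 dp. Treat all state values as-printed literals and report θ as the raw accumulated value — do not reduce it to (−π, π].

(-18.7107, 16.9954, 1.3910, 19.3500)

after step 1 (δ=-0.49, a=3.2): (-18.679775, 2.877359, 1.553852, 18.500000)
after step 2 (δ=0.07, a=2.8): (-18.601413, 7.501696, 1.661946, 19.200000)
after step 3 (δ=-0.1, a=-1.2): (-19.038325, 12.281770, 1.501410, 18.900000)
after step 4 (δ=-0.07, a=1.8): (-18.710739, 16.995400, 1.390980, 19.350000)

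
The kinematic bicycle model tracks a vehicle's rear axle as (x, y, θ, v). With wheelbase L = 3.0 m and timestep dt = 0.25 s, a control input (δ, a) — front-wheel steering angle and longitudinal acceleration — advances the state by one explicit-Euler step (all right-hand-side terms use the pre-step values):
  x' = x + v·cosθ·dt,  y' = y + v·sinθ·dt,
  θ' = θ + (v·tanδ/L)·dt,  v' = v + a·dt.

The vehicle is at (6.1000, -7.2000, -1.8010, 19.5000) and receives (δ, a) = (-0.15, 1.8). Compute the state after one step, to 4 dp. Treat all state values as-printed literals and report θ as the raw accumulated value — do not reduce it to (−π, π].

x' = 6.1000 + 19.5000·cos(-1.8010)·0.25 = 4.9876
y' = -7.2000 + 19.5000·sin(-1.8010)·0.25 = -11.9464
θ' = -1.8010 + (19.5000/3.0)·tan(-0.15)·0.25 = -2.0466
v' = 19.5000 + 1.8000·0.25 = 19.9500

(4.9876, -11.9464, -2.0466, 19.9500)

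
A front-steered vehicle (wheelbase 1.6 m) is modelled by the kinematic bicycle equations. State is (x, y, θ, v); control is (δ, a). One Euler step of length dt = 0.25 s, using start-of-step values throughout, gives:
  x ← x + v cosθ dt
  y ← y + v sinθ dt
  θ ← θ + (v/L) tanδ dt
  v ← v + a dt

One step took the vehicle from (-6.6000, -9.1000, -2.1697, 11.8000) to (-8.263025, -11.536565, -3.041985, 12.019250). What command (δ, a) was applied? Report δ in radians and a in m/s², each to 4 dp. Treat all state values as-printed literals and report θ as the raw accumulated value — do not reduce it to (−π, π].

δ = -0.4419, a = 0.8770

a = (v'−v)/dt = (0.219250)/0.25 = 0.8770
Δθ = θ'−θ = -0.872285;  (v·dt/L) = 11.8000·0.25/1.6 = 1.843750
tan δ = Δθ·L/(v·dt) = -0.473104  →  δ = -0.4419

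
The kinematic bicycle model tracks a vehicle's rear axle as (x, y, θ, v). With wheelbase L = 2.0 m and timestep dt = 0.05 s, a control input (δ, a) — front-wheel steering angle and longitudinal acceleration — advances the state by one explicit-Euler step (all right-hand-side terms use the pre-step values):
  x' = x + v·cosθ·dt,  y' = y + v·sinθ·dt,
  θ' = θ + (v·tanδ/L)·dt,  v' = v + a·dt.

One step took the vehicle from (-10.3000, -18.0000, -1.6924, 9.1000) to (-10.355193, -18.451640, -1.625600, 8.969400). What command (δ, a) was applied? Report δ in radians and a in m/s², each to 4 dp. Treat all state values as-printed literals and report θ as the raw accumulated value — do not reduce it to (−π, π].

δ = 0.2856, a = -2.6120

a = (v'−v)/dt = (-0.130600)/0.05 = -2.6120
Δθ = θ'−θ = 0.066800;  (v·dt/L) = 9.1000·0.05/2.0 = 0.227500
tan δ = Δθ·L/(v·dt) = 0.293626  →  δ = 0.2856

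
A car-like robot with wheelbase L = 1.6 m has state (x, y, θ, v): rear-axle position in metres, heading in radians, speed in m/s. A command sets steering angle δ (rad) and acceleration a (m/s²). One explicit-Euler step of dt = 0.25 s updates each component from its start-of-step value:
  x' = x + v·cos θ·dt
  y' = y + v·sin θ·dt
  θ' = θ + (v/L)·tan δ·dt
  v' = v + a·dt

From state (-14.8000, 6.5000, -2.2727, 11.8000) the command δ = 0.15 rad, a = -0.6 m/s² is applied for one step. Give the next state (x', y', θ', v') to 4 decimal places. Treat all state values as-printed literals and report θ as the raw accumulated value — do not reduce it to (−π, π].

(-16.7047, 4.2473, -1.9940, 11.6500)

x' = -14.8000 + 11.8000·cos(-2.2727)·0.25 = -16.7047
y' = 6.5000 + 11.8000·sin(-2.2727)·0.25 = 4.2473
θ' = -2.2727 + (11.8000/1.6)·tan(0.15)·0.25 = -1.9940
v' = 11.8000 − 0.6000·0.25 = 11.6500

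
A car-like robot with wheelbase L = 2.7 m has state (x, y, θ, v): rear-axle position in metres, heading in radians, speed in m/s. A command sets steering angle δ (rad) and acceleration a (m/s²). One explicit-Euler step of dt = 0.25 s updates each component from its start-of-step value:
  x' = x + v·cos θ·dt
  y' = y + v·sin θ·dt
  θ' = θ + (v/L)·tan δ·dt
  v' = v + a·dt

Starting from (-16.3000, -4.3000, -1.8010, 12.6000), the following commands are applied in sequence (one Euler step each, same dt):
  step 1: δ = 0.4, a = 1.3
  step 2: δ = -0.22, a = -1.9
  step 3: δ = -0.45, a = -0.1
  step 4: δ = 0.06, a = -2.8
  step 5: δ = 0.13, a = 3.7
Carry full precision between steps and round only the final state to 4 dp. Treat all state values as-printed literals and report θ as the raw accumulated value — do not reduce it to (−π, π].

(-19.2319, -18.8121, -1.9212, 12.6500)

after step 1 (δ=0.4, a=1.3): (-17.018754, -7.366903, -1.307741, 12.925000)
after step 2 (δ=-0.22, a=-1.9): (-16.178526, -10.486998, -1.575360, 12.450000)
after step 3 (δ=-0.45, a=-0.1): (-16.192730, -13.599466, -2.132215, 12.425000)
after step 4 (δ=0.06, a=-2.8): (-17.846459, -16.228908, -2.063104, 11.725000)
after step 5 (δ=0.13, a=3.7): (-19.231947, -18.812056, -1.921170, 12.650000)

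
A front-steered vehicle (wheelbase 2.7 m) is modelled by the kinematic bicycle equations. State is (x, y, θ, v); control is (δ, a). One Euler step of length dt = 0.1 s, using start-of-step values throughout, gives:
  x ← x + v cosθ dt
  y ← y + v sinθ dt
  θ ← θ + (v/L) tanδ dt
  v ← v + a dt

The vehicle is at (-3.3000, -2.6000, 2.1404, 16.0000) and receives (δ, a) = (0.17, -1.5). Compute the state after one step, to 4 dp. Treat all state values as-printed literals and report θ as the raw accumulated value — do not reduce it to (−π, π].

(-4.1629, -1.2526, 2.2421, 15.8500)

x' = -3.3000 + 16.0000·cos(2.1404)·0.1 = -4.1629
y' = -2.6000 + 16.0000·sin(2.1404)·0.1 = -1.2526
θ' = 2.1404 + (16.0000/2.7)·tan(0.17)·0.1 = 2.2421
v' = 16.0000 − 1.5000·0.1 = 15.8500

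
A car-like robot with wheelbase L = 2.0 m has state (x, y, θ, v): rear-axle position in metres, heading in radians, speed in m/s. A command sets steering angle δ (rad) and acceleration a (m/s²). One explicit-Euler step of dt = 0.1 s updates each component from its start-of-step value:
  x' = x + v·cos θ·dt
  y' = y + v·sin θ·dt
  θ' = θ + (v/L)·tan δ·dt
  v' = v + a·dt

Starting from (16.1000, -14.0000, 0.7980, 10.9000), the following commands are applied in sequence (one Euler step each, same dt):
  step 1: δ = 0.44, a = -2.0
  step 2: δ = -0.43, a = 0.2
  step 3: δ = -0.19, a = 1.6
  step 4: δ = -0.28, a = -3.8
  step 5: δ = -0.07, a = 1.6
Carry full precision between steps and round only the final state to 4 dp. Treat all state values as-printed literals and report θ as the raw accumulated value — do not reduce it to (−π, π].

(19.8520, -10.2586, 0.5129, 10.6600)

after step 1 (δ=0.44, a=-2.0): (16.860973, -13.219602, 1.054575, 10.700000)
after step 2 (δ=-0.43, a=0.2): (17.389121, -12.289033, 0.809213, 10.720000)
after step 3 (δ=-0.19, a=1.6): (18.128875, -11.513179, 0.706130, 10.880000)
after step 4 (δ=-0.28, a=-3.8): (18.956711, -10.807183, 0.549700, 10.500000)
after step 5 (δ=-0.07, a=1.6): (19.852026, -10.258630, 0.512890, 10.660000)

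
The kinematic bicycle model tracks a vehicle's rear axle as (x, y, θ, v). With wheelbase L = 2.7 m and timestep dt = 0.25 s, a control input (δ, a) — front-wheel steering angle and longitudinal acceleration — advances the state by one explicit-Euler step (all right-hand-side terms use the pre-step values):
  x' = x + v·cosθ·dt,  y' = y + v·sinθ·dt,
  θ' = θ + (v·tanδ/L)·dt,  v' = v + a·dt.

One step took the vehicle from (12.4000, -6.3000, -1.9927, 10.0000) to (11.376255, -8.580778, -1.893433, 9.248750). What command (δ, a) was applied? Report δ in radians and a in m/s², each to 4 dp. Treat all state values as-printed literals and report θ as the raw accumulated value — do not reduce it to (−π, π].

a = (v'−v)/dt = (-0.751250)/0.25 = -3.0050
Δθ = θ'−θ = 0.099267;  (v·dt/L) = 10.0000·0.25/2.7 = 0.925926
tan δ = Δθ·L/(v·dt) = 0.107208  →  δ = 0.1068

δ = 0.1068, a = -3.0050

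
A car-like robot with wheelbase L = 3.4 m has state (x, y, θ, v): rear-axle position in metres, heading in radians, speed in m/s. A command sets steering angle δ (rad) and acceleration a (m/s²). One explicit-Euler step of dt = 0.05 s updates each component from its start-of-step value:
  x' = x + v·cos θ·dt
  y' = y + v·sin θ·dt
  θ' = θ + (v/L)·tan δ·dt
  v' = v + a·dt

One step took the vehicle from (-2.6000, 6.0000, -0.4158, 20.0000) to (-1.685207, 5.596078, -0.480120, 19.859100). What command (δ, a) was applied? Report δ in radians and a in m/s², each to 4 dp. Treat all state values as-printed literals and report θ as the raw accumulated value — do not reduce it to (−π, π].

δ = -0.2153, a = -2.8180

a = (v'−v)/dt = (-0.140900)/0.05 = -2.8180
Δθ = θ'−θ = -0.064320;  (v·dt/L) = 20.0000·0.05/3.4 = 0.294118
tan δ = Δθ·L/(v·dt) = -0.218688  →  δ = -0.2153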